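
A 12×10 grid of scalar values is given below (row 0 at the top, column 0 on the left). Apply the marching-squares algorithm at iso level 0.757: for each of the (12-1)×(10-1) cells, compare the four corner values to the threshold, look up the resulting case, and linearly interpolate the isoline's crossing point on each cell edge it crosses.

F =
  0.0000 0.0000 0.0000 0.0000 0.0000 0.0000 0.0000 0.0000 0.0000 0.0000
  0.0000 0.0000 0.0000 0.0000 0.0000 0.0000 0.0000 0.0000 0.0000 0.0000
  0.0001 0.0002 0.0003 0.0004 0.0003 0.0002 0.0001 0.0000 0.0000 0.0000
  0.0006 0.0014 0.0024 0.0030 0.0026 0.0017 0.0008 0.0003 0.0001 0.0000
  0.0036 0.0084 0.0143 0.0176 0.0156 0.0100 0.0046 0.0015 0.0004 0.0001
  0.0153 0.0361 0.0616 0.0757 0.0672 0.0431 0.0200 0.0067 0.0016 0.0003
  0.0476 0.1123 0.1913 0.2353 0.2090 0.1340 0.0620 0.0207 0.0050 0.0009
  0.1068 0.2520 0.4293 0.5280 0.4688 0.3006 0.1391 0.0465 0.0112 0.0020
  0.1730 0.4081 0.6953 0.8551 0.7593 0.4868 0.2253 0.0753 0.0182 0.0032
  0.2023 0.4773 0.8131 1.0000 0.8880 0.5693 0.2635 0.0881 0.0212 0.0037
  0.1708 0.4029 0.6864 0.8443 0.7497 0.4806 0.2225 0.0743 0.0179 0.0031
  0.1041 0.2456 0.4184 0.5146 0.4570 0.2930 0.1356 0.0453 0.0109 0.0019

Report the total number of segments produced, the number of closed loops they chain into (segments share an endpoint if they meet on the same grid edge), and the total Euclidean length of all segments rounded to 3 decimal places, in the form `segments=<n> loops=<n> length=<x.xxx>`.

cell (7,2): code 0100 → (7.700,3.000)–(8.000,2.386)
cell (7,3): code 1100 → (7.992,4.000)–(7.700,3.000)
cell (7,4): code 1000 → (8.000,4.008)–(7.992,4.000)
cell (8,1): code 0100 → (8.524,2.000)–(9.000,1.833)
cell (8,2): code 1110 → (8.000,2.386)–(8.524,2.000)
cell (8,4): code 1001 → (9.000,4.411)–(8.000,4.008)
cell (9,1): code 0010 → (9.000,1.833)–(9.443,2.000)
cell (9,2): code 0111 → (9.443,2.000)–(10.000,2.447)
cell (9,3): code 1011 → (10.000,3.923)–(9.947,4.000)
cell (9,4): code 0001 → (9.947,4.000)–(9.000,4.411)
cell (10,2): code 0010 → (10.000,2.447)–(10.265,3.000)
cell (10,3): code 0001 → (10.265,3.000)–(10.000,3.923)
total: 12 segments, chained into 1 closed loop(s), length Σ = 7.856768

segments=12 loops=1 length=7.857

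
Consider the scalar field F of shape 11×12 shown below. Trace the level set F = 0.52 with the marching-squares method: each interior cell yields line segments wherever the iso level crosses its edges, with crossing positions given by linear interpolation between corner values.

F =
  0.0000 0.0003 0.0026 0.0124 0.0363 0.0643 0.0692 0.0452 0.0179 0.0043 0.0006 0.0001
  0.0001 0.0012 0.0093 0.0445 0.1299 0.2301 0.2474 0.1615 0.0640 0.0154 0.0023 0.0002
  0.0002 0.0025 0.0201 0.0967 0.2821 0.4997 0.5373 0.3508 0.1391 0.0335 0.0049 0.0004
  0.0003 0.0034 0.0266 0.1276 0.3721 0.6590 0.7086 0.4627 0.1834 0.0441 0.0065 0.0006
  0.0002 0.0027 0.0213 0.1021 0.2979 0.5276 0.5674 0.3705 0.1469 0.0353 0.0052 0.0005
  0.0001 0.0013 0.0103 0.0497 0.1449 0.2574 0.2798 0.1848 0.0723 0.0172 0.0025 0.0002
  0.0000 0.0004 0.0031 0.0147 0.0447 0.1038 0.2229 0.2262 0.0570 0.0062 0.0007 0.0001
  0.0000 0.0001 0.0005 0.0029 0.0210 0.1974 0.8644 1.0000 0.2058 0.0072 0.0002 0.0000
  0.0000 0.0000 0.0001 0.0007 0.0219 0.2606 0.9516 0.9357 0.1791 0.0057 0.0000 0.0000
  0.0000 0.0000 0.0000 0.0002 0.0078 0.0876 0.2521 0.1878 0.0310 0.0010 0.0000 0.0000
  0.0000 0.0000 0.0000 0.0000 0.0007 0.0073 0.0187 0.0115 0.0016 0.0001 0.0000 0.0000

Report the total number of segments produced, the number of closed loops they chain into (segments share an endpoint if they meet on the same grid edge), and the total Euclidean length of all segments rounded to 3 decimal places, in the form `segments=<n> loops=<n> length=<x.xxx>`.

segments=18 loops=2 length=14.188

cell (1,5): code 0100 → (1.940,6.000)–(2.000,5.540)
cell (1,6): code 1000 → (2.000,6.093)–(1.940,6.000)
cell (2,4): code 0100 → (2.127,5.000)–(3.000,4.516)
cell (2,5): code 1110 → (2.000,5.540)–(2.127,5.000)
cell (2,6): code 1001 → (3.000,6.767)–(2.000,6.093)
cell (3,4): code 0110 → (3.000,4.516)–(4.000,4.967)
cell (3,6): code 1001 → (4.000,6.241)–(3.000,6.767)
cell (4,4): code 0010 → (4.000,4.967)–(4.028,5.000)
cell (4,5): code 0011 → (4.028,5.000)–(4.165,6.000)
cell (4,6): code 0001 → (4.165,6.000)–(4.000,6.241)
cell (6,5): code 0100 → (6.463,6.000)–(7.000,5.484)
cell (6,6): code 1100 → (6.380,7.000)–(6.463,6.000)
cell (6,7): code 1000 → (7.000,7.604)–(6.380,7.000)
cell (7,5): code 0110 → (7.000,5.484)–(8.000,5.375)
cell (7,7): code 1001 → (8.000,7.549)–(7.000,7.604)
cell (8,5): code 0010 → (8.000,5.375)–(8.617,6.000)
cell (8,6): code 0011 → (8.617,6.000)–(8.556,7.000)
cell (8,7): code 0001 → (8.556,7.000)–(8.000,7.549)
total: 18 segments, chained into 2 closed loop(s), length Σ = 14.187891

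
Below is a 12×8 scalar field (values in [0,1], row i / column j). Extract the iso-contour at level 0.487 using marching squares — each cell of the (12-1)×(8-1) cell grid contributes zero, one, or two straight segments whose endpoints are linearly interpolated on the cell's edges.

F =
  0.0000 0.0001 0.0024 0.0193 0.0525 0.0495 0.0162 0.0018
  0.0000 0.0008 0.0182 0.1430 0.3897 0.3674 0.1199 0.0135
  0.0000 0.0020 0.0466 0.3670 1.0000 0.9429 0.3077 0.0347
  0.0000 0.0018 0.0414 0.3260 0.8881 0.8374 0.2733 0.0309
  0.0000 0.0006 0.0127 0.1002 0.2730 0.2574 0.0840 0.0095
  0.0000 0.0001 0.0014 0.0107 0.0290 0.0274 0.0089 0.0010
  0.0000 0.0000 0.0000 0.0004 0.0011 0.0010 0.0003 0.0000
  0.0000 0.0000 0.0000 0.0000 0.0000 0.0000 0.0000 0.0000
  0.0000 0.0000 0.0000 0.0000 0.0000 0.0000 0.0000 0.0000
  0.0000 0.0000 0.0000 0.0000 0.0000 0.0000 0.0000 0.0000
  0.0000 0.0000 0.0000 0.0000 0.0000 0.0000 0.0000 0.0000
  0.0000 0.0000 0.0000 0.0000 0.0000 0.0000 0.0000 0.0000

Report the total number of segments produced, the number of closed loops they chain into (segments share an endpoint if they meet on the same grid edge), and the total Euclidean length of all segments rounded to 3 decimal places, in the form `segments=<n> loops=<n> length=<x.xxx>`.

cell (1,3): code 0100 → (1.159,4.000)–(2.000,3.190)
cell (1,4): code 1100 → (1.208,5.000)–(1.159,4.000)
cell (1,5): code 1000 → (2.000,5.718)–(1.208,5.000)
cell (2,3): code 0110 → (2.000,3.190)–(3.000,3.286)
cell (2,5): code 1001 → (3.000,5.621)–(2.000,5.718)
cell (3,3): code 0010 → (3.000,3.286)–(3.652,4.000)
cell (3,4): code 0011 → (3.652,4.000)–(3.604,5.000)
cell (3,5): code 0001 → (3.604,5.000)–(3.000,5.621)
total: 8 segments, chained into 1 closed loop(s), length Σ = 8.081391

segments=8 loops=1 length=8.081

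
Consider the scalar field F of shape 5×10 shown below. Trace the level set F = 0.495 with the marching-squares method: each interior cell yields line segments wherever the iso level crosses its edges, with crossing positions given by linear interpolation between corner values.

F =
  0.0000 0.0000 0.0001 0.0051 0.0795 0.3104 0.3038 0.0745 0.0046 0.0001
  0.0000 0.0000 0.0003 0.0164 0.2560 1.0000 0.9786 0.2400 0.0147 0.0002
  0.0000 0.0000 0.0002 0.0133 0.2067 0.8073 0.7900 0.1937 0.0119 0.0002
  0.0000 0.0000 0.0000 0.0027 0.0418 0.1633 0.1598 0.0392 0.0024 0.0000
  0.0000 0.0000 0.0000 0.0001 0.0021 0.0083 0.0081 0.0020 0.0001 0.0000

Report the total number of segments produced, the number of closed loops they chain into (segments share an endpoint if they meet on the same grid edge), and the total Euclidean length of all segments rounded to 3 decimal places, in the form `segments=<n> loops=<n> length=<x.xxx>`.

cell (0,4): code 0100 → (0.268,5.000)–(1.000,4.321)
cell (0,5): code 1100 → (0.283,6.000)–(0.268,5.000)
cell (0,6): code 1000 → (1.000,6.655)–(0.283,6.000)
cell (1,4): code 0110 → (1.000,4.321)–(2.000,4.480)
cell (1,6): code 1001 → (2.000,6.495)–(1.000,6.655)
cell (2,4): code 0010 → (2.000,4.480)–(2.485,5.000)
cell (2,5): code 0011 → (2.485,5.000)–(2.468,6.000)
cell (2,6): code 0001 → (2.468,6.000)–(2.000,6.495)
total: 8 segments, chained into 1 closed loop(s), length Σ = 7.386828

segments=8 loops=1 length=7.387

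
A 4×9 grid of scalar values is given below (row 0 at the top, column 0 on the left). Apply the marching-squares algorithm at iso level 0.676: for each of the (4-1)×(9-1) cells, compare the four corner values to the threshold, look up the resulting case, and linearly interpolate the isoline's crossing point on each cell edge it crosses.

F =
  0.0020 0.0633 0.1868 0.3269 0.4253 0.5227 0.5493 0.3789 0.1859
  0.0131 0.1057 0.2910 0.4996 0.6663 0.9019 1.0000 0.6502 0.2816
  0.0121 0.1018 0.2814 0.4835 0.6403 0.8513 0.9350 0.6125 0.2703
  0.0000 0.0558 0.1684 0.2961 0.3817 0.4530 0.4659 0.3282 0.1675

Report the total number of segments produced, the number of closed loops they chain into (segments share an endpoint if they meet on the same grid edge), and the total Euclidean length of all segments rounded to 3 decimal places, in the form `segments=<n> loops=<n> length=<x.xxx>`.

cell (0,4): code 0100 → (0.404,5.000)–(1.000,4.041)
cell (0,5): code 1100 → (0.281,6.000)–(0.404,5.000)
cell (0,6): code 1000 → (1.000,6.926)–(0.281,6.000)
cell (1,4): code 0110 → (1.000,4.041)–(2.000,4.169)
cell (1,6): code 1001 → (2.000,6.803)–(1.000,6.926)
cell (2,4): code 0010 → (2.000,4.169)–(2.440,5.000)
cell (2,5): code 0011 → (2.440,5.000)–(2.552,6.000)
cell (2,6): code 0001 → (2.552,6.000)–(2.000,6.803)
total: 8 segments, chained into 1 closed loop(s), length Σ = 8.245595

segments=8 loops=1 length=8.246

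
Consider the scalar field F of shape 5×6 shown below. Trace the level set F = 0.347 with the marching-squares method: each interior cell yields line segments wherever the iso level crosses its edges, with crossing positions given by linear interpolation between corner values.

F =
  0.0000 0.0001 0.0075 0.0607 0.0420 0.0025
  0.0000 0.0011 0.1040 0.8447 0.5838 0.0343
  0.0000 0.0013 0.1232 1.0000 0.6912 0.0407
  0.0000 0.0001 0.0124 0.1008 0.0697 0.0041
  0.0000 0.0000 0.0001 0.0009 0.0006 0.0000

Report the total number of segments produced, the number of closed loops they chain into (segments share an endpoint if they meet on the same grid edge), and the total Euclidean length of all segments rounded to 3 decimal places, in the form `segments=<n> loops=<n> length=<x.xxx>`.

segments=8 loops=1 length=7.386

cell (0,2): code 0100 → (0.365,3.000)–(1.000,2.328)
cell (0,3): code 1100 → (0.563,4.000)–(0.365,3.000)
cell (0,4): code 1000 → (1.000,4.431)–(0.563,4.000)
cell (1,2): code 0110 → (1.000,2.328)–(2.000,2.255)
cell (1,4): code 1001 → (2.000,4.529)–(1.000,4.431)
cell (2,2): code 0010 → (2.000,2.255)–(2.726,3.000)
cell (2,3): code 0011 → (2.726,3.000)–(2.554,4.000)
cell (2,4): code 0001 → (2.554,4.000)–(2.000,4.529)
total: 8 segments, chained into 1 closed loop(s), length Σ = 7.385910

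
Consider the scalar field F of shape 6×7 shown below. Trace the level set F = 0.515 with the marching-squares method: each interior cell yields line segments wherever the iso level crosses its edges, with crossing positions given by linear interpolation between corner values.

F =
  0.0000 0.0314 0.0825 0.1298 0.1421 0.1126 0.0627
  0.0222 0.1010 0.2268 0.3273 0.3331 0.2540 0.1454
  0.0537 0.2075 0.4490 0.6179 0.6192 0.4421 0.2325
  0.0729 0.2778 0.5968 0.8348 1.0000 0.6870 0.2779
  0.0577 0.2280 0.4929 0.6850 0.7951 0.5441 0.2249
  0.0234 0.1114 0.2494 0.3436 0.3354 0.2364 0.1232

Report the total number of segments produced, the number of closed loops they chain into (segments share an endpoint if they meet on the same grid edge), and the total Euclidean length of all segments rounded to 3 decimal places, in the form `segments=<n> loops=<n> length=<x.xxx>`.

segments=14 loops=1 length=10.327

cell (1,2): code 0100 → (1.646,3.000)–(2.000,2.391)
cell (1,3): code 1100 → (1.636,4.000)–(1.646,3.000)
cell (1,4): code 1000 → (2.000,4.588)–(1.636,4.000)
cell (2,1): code 0100 → (2.447,2.000)–(3.000,1.744)
cell (2,2): code 1110 → (2.000,2.391)–(2.447,2.000)
cell (2,4): code 1101 → (2.298,5.000)–(2.000,4.588)
cell (2,5): code 1000 → (3.000,5.420)–(2.298,5.000)
cell (3,1): code 0010 → (3.000,1.744)–(3.787,2.000)
cell (3,2): code 0111 → (3.787,2.000)–(4.000,2.115)
cell (3,5): code 1001 → (4.000,5.091)–(3.000,5.420)
cell (4,2): code 0010 → (4.000,2.115)–(4.498,3.000)
cell (4,3): code 0011 → (4.498,3.000)–(4.609,4.000)
cell (4,4): code 0011 → (4.609,4.000)–(4.095,5.000)
cell (4,5): code 0001 → (4.095,5.000)–(4.000,5.091)
total: 14 segments, chained into 1 closed loop(s), length Σ = 10.326892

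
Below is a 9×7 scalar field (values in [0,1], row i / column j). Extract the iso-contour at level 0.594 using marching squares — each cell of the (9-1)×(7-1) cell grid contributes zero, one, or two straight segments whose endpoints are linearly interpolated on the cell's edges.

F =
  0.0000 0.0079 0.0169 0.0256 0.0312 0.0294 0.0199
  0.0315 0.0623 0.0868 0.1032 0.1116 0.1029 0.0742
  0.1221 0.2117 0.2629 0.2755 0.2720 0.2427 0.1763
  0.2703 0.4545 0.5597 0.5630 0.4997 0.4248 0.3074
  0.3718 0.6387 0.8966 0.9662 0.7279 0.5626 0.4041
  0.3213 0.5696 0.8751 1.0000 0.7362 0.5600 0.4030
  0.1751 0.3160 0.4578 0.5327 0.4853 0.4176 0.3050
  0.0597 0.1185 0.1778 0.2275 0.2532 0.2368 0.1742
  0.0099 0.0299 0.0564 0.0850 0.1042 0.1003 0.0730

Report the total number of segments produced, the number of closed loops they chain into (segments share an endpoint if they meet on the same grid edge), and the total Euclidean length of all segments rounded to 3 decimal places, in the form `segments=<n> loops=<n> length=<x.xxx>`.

segments=12 loops=1 length=10.766

cell (3,0): code 0100 → (3.757,1.000)–(4.000,0.833)
cell (3,1): code 1100 → (3.102,2.000)–(3.757,1.000)
cell (3,2): code 1100 → (3.077,3.000)–(3.102,2.000)
cell (3,3): code 1100 → (3.413,4.000)–(3.077,3.000)
cell (3,4): code 1000 → (4.000,4.810)–(3.413,4.000)
cell (4,0): code 0010 → (4.000,0.833)–(4.647,1.000)
cell (4,1): code 0111 → (4.647,1.000)–(5.000,1.080)
cell (4,4): code 1001 → (5.000,4.807)–(4.000,4.810)
cell (5,1): code 0010 → (5.000,1.080)–(5.674,2.000)
cell (5,2): code 0011 → (5.674,2.000)–(5.869,3.000)
cell (5,3): code 0011 → (5.869,3.000)–(5.567,4.000)
cell (5,4): code 0001 → (5.567,4.000)–(5.000,4.807)
total: 12 segments, chained into 1 closed loop(s), length Σ = 10.766417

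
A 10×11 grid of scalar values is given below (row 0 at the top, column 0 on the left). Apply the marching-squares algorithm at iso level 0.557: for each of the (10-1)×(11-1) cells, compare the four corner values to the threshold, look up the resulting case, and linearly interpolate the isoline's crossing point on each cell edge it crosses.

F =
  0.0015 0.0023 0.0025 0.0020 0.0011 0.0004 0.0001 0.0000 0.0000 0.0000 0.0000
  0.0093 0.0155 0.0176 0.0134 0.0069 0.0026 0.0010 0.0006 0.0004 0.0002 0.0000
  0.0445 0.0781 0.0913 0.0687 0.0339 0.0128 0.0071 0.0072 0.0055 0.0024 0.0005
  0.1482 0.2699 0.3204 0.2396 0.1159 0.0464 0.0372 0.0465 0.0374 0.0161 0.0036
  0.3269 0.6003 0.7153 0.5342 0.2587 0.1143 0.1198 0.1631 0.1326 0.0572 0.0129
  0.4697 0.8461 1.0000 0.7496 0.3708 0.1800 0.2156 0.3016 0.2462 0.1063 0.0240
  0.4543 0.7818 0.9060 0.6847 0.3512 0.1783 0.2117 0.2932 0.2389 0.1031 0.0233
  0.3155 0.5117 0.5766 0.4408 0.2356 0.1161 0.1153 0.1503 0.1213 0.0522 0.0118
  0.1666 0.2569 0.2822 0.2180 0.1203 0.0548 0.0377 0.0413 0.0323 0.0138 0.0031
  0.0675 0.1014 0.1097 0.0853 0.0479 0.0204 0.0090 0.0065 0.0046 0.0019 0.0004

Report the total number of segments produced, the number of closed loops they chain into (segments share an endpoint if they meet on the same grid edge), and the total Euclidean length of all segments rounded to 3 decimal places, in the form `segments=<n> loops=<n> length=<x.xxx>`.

cell (3,0): code 0100 → (3.869,1.000)–(4.000,0.842)
cell (3,1): code 1100 → (3.599,2.000)–(3.869,1.000)
cell (3,2): code 1000 → (4.000,2.874)–(3.599,2.000)
cell (4,0): code 0110 → (4.000,0.842)–(5.000,0.232)
cell (4,2): code 1101 → (4.106,3.000)–(4.000,2.874)
cell (4,3): code 1000 → (5.000,3.508)–(4.106,3.000)
cell (5,0): code 0110 → (5.000,0.232)–(6.000,0.314)
cell (5,3): code 1001 → (6.000,3.383)–(5.000,3.508)
cell (6,0): code 0010 → (6.000,0.314)–(6.832,1.000)
cell (6,1): code 0111 → (6.832,1.000)–(7.000,1.698)
cell (6,2): code 1011 → (7.000,2.144)–(6.524,3.000)
cell (6,3): code 0001 → (6.524,3.000)–(6.000,3.383)
cell (7,1): code 0010 → (7.000,1.698)–(7.067,2.000)
cell (7,2): code 0001 → (7.067,2.000)–(7.000,2.144)
total: 14 segments, chained into 1 closed loop(s), length Σ = 10.471331

segments=14 loops=1 length=10.471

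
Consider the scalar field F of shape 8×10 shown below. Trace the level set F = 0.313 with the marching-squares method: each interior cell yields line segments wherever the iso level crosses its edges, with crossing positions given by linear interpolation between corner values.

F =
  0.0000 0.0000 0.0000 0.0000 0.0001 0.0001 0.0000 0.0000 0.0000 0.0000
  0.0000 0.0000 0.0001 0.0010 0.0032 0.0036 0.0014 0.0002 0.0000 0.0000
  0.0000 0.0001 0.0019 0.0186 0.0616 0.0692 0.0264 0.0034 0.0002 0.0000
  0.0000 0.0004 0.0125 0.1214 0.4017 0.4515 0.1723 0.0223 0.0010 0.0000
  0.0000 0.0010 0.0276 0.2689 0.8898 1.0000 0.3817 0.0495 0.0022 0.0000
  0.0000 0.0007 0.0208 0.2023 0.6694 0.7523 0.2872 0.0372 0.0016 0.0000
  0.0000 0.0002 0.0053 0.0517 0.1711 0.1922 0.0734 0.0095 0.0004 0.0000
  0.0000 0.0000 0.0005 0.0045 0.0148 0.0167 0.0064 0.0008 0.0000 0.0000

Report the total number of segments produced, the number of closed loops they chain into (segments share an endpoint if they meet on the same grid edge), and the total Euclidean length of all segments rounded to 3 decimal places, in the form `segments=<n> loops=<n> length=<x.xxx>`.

cell (2,3): code 0100 → (2.739,4.000)–(3.000,3.684)
cell (2,4): code 1100 → (2.638,5.000)–(2.739,4.000)
cell (2,5): code 1000 → (3.000,5.496)–(2.638,5.000)
cell (3,3): code 0110 → (3.000,3.684)–(4.000,3.071)
cell (3,5): code 1101 → (3.672,6.000)–(3.000,5.496)
cell (3,6): code 1000 → (4.000,6.207)–(3.672,6.000)
cell (4,3): code 0110 → (4.000,3.071)–(5.000,3.237)
cell (4,5): code 1011 → (5.000,5.945)–(4.727,6.000)
cell (4,6): code 0001 → (4.727,6.000)–(4.000,6.207)
cell (5,3): code 0010 → (5.000,3.237)–(5.715,4.000)
cell (5,4): code 0011 → (5.715,4.000)–(5.784,5.000)
cell (5,5): code 0001 → (5.784,5.000)–(5.000,5.945)
total: 12 segments, chained into 1 closed loop(s), length Σ = 9.753899

segments=12 loops=1 length=9.754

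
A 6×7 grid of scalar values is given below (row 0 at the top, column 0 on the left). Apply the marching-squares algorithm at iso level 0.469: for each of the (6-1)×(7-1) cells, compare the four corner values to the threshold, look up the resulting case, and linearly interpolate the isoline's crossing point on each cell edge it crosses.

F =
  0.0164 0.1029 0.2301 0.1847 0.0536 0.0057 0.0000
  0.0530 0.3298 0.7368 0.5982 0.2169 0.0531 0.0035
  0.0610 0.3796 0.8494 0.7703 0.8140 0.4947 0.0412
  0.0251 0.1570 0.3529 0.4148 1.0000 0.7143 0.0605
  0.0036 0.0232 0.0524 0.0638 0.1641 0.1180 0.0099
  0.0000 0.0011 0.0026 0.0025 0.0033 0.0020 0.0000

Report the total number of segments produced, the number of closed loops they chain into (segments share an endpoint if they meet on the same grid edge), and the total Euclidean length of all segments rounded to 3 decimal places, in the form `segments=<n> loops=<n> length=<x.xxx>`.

cell (0,1): code 0100 → (0.471,2.000)–(1.000,1.342)
cell (0,2): code 1100 → (0.688,3.000)–(0.471,2.000)
cell (0,3): code 1000 → (1.000,3.339)–(0.688,3.000)
cell (1,1): code 0110 → (1.000,1.342)–(2.000,1.190)
cell (1,3): code 1101 → (1.422,4.000)–(1.000,3.339)
cell (1,4): code 1100 → (1.942,5.000)–(1.422,4.000)
cell (1,5): code 1000 → (2.000,5.057)–(1.942,5.000)
cell (2,1): code 0010 → (2.000,1.190)–(2.766,2.000)
cell (2,2): code 0011 → (2.766,2.000)–(2.848,3.000)
cell (2,3): code 0111 → (2.848,3.000)–(3.000,3.093)
cell (2,5): code 1001 → (3.000,5.375)–(2.000,5.057)
cell (3,3): code 0010 → (3.000,3.093)–(3.635,4.000)
cell (3,4): code 0011 → (3.635,4.000)–(3.411,5.000)
cell (3,5): code 0001 → (3.411,5.000)–(3.000,5.375)
total: 14 segments, chained into 1 closed loop(s), length Σ = 11.367129

segments=14 loops=1 length=11.367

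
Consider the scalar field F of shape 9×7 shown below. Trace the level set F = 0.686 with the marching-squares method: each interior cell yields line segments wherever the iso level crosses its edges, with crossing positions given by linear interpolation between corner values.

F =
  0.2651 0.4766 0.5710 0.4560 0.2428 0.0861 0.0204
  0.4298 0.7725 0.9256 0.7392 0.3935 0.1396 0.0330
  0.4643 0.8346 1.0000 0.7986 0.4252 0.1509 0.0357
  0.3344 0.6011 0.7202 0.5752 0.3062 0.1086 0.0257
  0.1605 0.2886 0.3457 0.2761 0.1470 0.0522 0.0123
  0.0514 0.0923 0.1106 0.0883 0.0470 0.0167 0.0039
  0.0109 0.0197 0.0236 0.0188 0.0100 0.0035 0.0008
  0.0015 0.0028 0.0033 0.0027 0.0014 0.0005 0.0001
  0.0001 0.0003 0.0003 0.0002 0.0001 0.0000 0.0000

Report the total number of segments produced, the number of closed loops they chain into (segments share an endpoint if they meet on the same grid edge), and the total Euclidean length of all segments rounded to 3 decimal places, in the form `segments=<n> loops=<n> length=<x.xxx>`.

segments=12 loops=1 length=8.440

cell (0,0): code 0100 → (0.708,1.000)–(1.000,0.748)
cell (0,1): code 1100 → (0.324,2.000)–(0.708,1.000)
cell (0,2): code 1100 → (0.812,3.000)–(0.324,2.000)
cell (0,3): code 1000 → (1.000,3.154)–(0.812,3.000)
cell (1,0): code 0110 → (1.000,0.748)–(2.000,0.599)
cell (1,3): code 1001 → (2.000,3.302)–(1.000,3.154)
cell (2,0): code 0010 → (2.000,0.599)–(2.636,1.000)
cell (2,1): code 0111 → (2.636,1.000)–(3.000,1.713)
cell (2,2): code 1011 → (3.000,2.236)–(2.504,3.000)
cell (2,3): code 0001 → (2.504,3.000)–(2.000,3.302)
cell (3,1): code 0010 → (3.000,1.713)–(3.091,2.000)
cell (3,2): code 0001 → (3.091,2.000)–(3.000,2.236)
total: 12 segments, chained into 1 closed loop(s), length Σ = 8.439705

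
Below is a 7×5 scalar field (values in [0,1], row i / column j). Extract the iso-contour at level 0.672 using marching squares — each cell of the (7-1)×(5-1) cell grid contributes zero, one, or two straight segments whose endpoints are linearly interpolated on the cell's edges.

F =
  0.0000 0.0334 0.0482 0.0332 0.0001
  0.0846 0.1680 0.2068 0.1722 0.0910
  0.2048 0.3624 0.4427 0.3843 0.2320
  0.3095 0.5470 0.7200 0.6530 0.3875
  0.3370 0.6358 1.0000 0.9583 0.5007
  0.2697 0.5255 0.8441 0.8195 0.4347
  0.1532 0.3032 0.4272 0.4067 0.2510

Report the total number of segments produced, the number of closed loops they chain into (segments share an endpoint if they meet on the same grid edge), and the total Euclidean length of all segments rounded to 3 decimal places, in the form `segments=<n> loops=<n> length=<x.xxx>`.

segments=10 loops=1 length=7.957

cell (2,1): code 0100 → (2.827,2.000)–(3.000,1.723)
cell (2,2): code 1000 → (3.000,2.716)–(2.827,2.000)
cell (3,1): code 0110 → (3.000,1.723)–(4.000,1.099)
cell (3,2): code 1101 → (3.062,3.000)–(3.000,2.716)
cell (3,3): code 1000 → (4.000,3.626)–(3.062,3.000)
cell (4,1): code 0110 → (4.000,1.099)–(5.000,1.460)
cell (4,3): code 1001 → (5.000,3.383)–(4.000,3.626)
cell (5,1): code 0010 → (5.000,1.460)–(5.413,2.000)
cell (5,2): code 0011 → (5.413,2.000)–(5.357,3.000)
cell (5,3): code 0001 → (5.357,3.000)–(5.000,3.383)
total: 10 segments, chained into 1 closed loop(s), length Σ = 7.957312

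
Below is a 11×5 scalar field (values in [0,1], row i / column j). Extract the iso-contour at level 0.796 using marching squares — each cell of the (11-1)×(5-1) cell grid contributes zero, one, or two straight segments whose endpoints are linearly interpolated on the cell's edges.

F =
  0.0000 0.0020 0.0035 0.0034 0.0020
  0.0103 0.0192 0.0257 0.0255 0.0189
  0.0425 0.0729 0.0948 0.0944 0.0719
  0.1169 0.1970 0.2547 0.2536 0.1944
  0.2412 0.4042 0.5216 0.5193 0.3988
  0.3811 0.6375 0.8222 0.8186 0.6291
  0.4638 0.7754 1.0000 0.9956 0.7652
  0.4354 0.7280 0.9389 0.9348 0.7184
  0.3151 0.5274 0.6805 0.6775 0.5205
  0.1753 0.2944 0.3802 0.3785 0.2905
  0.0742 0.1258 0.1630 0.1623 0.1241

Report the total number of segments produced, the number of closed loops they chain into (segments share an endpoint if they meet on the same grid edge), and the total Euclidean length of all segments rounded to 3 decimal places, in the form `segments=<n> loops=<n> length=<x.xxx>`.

segments=10 loops=1 length=8.580

cell (4,1): code 0100 → (4.913,2.000)–(5.000,1.858)
cell (4,2): code 1100 → (4.924,3.000)–(4.913,2.000)
cell (4,3): code 1000 → (5.000,3.119)–(4.924,3.000)
cell (5,1): code 0110 → (5.000,1.858)–(6.000,1.092)
cell (5,3): code 1001 → (6.000,3.866)–(5.000,3.119)
cell (6,1): code 0110 → (6.000,1.092)–(7.000,1.322)
cell (6,3): code 1001 → (7.000,3.641)–(6.000,3.866)
cell (7,1): code 0010 → (7.000,1.322)–(7.553,2.000)
cell (7,2): code 0011 → (7.553,2.000)–(7.539,3.000)
cell (7,3): code 0001 → (7.539,3.000)–(7.000,3.641)
total: 10 segments, chained into 1 closed loop(s), length Σ = 8.579918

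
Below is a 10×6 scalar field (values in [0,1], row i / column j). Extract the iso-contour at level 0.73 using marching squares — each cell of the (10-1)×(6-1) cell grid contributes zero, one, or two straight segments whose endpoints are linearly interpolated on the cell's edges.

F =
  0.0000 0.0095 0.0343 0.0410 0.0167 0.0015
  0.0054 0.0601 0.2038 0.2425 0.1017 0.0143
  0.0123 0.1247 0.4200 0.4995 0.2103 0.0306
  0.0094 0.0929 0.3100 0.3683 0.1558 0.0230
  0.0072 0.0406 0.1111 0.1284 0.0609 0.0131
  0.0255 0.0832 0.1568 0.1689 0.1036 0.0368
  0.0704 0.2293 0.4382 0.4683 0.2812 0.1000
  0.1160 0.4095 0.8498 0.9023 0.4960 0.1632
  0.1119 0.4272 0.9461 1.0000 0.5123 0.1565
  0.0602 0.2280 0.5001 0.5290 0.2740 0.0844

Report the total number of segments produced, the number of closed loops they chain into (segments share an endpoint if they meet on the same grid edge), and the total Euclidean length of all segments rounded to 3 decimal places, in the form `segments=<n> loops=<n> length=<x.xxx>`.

segments=8 loops=1 length=6.443

cell (6,1): code 0100 → (6.709,2.000)–(7.000,1.728)
cell (6,2): code 1100 → (6.603,3.000)–(6.709,2.000)
cell (6,3): code 1000 → (7.000,3.424)–(6.603,3.000)
cell (7,1): code 0110 → (7.000,1.728)–(8.000,1.584)
cell (7,3): code 1001 → (8.000,3.554)–(7.000,3.424)
cell (8,1): code 0010 → (8.000,1.584)–(8.485,2.000)
cell (8,2): code 0011 → (8.485,2.000)–(8.573,3.000)
cell (8,3): code 0001 → (8.573,3.000)–(8.000,3.554)
total: 8 segments, chained into 1 closed loop(s), length Σ = 6.443429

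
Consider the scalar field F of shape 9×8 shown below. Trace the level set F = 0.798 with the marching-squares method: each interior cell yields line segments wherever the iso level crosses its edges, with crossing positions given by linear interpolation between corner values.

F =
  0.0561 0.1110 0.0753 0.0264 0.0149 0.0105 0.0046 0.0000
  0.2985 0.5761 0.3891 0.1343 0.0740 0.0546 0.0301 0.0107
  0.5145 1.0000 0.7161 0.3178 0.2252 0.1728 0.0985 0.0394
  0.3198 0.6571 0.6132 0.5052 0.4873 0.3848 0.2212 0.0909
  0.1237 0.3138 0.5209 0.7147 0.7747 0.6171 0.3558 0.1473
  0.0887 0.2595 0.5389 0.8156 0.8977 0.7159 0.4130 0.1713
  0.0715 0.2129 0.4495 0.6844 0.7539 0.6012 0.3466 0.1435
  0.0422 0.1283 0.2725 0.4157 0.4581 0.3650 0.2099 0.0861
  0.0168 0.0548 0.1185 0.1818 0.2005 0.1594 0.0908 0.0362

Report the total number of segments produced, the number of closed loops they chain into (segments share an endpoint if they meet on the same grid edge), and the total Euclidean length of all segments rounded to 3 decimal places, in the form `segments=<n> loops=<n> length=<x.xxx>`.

cell (1,0): code 0100 → (1.523,1.000)–(2.000,0.584)
cell (1,1): code 1000 → (2.000,1.712)–(1.523,1.000)
cell (2,0): code 0010 → (2.000,0.584)–(2.589,1.000)
cell (2,1): code 0001 → (2.589,1.000)–(2.000,1.712)
cell (4,2): code 0100 → (4.826,3.000)–(5.000,2.936)
cell (4,3): code 1100 → (4.189,4.000)–(4.826,3.000)
cell (4,4): code 1000 → (5.000,4.548)–(4.189,4.000)
cell (5,2): code 0010 → (5.000,2.936)–(5.134,3.000)
cell (5,3): code 0011 → (5.134,3.000)–(5.693,4.000)
cell (5,4): code 0001 → (5.693,4.000)–(5.000,4.548)
total: 10 segments, chained into 2 closed loop(s), length Σ = 7.661591

segments=10 loops=2 length=7.662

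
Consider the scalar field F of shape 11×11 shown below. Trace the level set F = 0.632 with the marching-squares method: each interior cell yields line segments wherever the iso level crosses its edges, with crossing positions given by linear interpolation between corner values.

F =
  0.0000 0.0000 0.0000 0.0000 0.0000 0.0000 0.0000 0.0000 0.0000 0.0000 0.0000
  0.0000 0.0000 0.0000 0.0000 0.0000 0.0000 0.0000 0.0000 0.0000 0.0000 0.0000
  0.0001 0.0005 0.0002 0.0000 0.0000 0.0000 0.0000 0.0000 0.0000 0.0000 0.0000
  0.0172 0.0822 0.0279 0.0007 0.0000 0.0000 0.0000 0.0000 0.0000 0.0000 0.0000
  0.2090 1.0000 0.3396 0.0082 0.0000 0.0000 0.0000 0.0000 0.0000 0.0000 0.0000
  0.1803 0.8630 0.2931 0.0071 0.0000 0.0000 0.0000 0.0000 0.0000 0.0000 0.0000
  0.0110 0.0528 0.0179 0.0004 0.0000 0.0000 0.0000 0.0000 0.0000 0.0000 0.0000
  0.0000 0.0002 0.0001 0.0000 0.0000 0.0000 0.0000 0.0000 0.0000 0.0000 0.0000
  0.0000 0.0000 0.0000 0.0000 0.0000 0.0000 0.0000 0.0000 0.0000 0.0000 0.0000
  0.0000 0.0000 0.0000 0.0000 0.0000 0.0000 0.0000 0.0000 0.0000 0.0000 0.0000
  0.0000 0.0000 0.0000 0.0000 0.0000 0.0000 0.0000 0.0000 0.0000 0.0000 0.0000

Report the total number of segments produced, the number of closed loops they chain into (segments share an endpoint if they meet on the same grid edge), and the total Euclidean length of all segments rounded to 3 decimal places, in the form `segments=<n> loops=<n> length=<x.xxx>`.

segments=6 loops=1 length=4.258

cell (3,0): code 0100 → (3.599,1.000)–(4.000,0.535)
cell (3,1): code 1000 → (4.000,1.557)–(3.599,1.000)
cell (4,0): code 0110 → (4.000,0.535)–(5.000,0.662)
cell (4,1): code 1001 → (5.000,1.405)–(4.000,1.557)
cell (5,0): code 0010 → (5.000,0.662)–(5.285,1.000)
cell (5,1): code 0001 → (5.285,1.000)–(5.000,1.405)
total: 6 segments, chained into 1 closed loop(s), length Σ = 4.258199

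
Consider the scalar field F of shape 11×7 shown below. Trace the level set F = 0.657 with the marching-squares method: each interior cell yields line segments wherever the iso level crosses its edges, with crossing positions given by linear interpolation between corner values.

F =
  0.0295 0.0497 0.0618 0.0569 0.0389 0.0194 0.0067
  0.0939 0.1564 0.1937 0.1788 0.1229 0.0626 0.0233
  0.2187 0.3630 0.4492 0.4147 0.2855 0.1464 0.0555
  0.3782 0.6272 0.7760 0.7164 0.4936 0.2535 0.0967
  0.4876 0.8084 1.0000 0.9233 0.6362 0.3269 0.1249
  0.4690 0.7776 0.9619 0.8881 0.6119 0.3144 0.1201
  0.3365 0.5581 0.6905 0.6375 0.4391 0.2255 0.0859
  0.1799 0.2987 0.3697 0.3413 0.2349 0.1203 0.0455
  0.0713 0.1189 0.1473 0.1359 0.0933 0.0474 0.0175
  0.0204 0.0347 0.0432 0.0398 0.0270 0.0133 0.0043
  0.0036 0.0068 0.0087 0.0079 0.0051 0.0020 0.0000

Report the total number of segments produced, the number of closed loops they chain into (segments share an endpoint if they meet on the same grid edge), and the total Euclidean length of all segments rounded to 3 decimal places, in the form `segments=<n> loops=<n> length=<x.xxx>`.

segments=14 loops=1 length=10.731

cell (2,1): code 0100 → (2.636,2.000)–(3.000,1.200)
cell (2,2): code 1100 → (2.803,3.000)–(2.636,2.000)
cell (2,3): code 1000 → (3.000,3.267)–(2.803,3.000)
cell (3,0): code 0100 → (3.164,1.000)–(4.000,0.528)
cell (3,1): code 1110 → (3.000,1.200)–(3.164,1.000)
cell (3,3): code 1001 → (4.000,3.928)–(3.000,3.267)
cell (4,0): code 0110 → (4.000,0.528)–(5.000,0.609)
cell (4,3): code 1001 → (5.000,3.837)–(4.000,3.928)
cell (5,0): code 0010 → (5.000,0.609)–(5.549,1.000)
cell (5,1): code 0111 → (5.549,1.000)–(6.000,1.747)
cell (5,2): code 1011 → (6.000,2.632)–(5.922,3.000)
cell (5,3): code 0001 → (5.922,3.000)–(5.000,3.837)
cell (6,1): code 0010 → (6.000,1.747)–(6.104,2.000)
cell (6,2): code 0001 → (6.104,2.000)–(6.000,2.632)
total: 14 segments, chained into 1 closed loop(s), length Σ = 10.731105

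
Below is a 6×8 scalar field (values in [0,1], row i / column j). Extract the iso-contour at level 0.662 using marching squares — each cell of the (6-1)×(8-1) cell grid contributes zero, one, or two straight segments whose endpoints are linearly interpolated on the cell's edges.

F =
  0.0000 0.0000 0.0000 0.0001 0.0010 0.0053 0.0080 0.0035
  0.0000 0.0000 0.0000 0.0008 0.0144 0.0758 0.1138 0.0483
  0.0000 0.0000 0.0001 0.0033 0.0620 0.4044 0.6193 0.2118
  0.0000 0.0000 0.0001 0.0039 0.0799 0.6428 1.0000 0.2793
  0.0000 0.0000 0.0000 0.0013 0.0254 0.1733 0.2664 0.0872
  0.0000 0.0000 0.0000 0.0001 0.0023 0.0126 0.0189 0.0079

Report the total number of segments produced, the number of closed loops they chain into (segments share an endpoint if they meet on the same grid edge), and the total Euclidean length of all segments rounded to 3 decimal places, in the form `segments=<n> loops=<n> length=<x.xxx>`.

segments=4 loops=1 length=4.012

cell (2,5): code 0100 → (2.112,6.000)–(3.000,5.054)
cell (2,6): code 1000 → (3.000,6.469)–(2.112,6.000)
cell (3,5): code 0010 → (3.000,5.054)–(3.461,6.000)
cell (3,6): code 0001 → (3.461,6.000)–(3.000,6.469)
total: 4 segments, chained into 1 closed loop(s), length Σ = 4.011551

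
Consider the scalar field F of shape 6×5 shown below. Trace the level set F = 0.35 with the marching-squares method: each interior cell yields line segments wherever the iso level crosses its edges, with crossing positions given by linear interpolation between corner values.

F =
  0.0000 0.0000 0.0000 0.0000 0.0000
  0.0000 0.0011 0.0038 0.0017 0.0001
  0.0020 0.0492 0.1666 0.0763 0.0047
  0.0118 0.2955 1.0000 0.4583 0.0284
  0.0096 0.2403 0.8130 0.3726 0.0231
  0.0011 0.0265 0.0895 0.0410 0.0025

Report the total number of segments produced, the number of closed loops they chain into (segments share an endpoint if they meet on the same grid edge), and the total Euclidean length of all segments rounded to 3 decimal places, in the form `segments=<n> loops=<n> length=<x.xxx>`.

segments=8 loops=1 length=7.005

cell (2,1): code 0100 → (2.220,2.000)–(3.000,1.077)
cell (2,2): code 1100 → (2.716,3.000)–(2.220,2.000)
cell (2,3): code 1000 → (3.000,3.252)–(2.716,3.000)
cell (3,1): code 0110 → (3.000,1.077)–(4.000,1.192)
cell (3,3): code 1001 → (4.000,3.065)–(3.000,3.252)
cell (4,1): code 0010 → (4.000,1.192)–(4.640,2.000)
cell (4,2): code 0011 → (4.640,2.000)–(4.068,3.000)
cell (4,3): code 0001 → (4.068,3.000)–(4.000,3.065)
total: 8 segments, chained into 1 closed loop(s), length Σ = 7.004668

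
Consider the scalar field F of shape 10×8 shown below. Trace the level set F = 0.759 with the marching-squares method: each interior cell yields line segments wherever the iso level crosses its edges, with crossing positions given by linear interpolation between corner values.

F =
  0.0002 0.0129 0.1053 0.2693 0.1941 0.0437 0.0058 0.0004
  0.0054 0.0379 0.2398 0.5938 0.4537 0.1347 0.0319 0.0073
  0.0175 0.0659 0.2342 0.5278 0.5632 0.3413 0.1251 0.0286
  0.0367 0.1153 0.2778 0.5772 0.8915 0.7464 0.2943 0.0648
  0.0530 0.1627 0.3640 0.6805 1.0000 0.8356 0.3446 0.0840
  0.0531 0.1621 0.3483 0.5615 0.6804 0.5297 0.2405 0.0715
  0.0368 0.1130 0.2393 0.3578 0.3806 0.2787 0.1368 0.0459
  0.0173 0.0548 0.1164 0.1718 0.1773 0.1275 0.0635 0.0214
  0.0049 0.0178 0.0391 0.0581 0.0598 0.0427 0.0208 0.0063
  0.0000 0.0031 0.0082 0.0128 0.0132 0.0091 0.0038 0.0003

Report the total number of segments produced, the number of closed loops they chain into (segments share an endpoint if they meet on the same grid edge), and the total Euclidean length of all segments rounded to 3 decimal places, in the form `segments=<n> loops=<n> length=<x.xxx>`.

cell (2,3): code 0100 → (2.596,4.000)–(3.000,3.578)
cell (2,4): code 1000 → (3.000,4.913)–(2.596,4.000)
cell (3,3): code 0110 → (3.000,3.578)–(4.000,3.246)
cell (3,4): code 1101 → (3.141,5.000)–(3.000,4.913)
cell (3,5): code 1000 → (4.000,5.156)–(3.141,5.000)
cell (4,3): code 0010 → (4.000,3.246)–(4.754,4.000)
cell (4,4): code 0011 → (4.754,4.000)–(4.250,5.000)
cell (4,5): code 0001 → (4.250,5.000)–(4.000,5.156)
total: 8 segments, chained into 1 closed loop(s), length Σ = 6.155796

segments=8 loops=1 length=6.156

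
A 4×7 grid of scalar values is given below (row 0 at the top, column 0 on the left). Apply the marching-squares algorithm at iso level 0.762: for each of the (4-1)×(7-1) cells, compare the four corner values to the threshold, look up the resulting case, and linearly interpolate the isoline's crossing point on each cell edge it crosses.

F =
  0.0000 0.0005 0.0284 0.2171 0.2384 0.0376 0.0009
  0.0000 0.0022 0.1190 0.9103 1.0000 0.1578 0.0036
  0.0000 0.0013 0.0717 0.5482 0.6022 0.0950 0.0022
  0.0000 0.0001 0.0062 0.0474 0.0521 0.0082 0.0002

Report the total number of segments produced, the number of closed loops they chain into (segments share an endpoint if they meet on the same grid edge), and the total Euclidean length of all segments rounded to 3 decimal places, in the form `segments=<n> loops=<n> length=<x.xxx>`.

segments=6 loops=1 length=3.840

cell (0,2): code 0100 → (0.786,3.000)–(1.000,2.813)
cell (0,3): code 1100 → (0.688,4.000)–(0.786,3.000)
cell (0,4): code 1000 → (1.000,4.283)–(0.688,4.000)
cell (1,2): code 0010 → (1.000,2.813)–(1.410,3.000)
cell (1,3): code 0011 → (1.410,3.000)–(1.598,4.000)
cell (1,4): code 0001 → (1.598,4.000)–(1.000,4.283)
total: 6 segments, chained into 1 closed loop(s), length Σ = 3.840313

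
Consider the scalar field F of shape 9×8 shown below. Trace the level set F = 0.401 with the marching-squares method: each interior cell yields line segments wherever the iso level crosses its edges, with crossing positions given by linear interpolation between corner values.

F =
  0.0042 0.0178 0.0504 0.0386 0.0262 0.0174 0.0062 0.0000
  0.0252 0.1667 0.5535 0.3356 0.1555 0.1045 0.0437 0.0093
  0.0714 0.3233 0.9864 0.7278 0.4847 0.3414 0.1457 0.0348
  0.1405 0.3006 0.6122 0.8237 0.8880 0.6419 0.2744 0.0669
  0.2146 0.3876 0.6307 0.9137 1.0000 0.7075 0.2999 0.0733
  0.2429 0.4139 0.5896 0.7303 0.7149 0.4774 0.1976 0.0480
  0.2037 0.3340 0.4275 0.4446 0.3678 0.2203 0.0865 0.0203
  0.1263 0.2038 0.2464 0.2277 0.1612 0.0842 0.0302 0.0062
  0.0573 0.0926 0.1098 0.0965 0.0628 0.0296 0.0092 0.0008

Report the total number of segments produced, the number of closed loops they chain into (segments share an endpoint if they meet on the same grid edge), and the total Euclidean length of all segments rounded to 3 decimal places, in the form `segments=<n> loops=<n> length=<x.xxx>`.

cell (0,1): code 0100 → (0.697,2.000)–(1.000,1.606)
cell (0,2): code 1000 → (1.000,2.700)–(0.697,2.000)
cell (1,1): code 0110 → (1.000,1.606)–(2.000,1.117)
cell (1,2): code 1101 → (1.167,3.000)–(1.000,2.700)
cell (1,3): code 1100 → (1.746,4.000)–(1.167,3.000)
cell (1,4): code 1000 → (2.000,4.584)–(1.746,4.000)
cell (2,1): code 0110 → (2.000,1.117)–(3.000,1.322)
cell (2,4): code 1101 → (2.198,5.000)–(2.000,4.584)
cell (2,5): code 1000 → (3.000,5.656)–(2.198,5.000)
cell (3,1): code 0110 → (3.000,1.322)–(4.000,1.055)
cell (3,5): code 1001 → (4.000,5.752)–(3.000,5.656)
cell (4,0): code 0100 → (4.510,1.000)–(5.000,0.925)
cell (4,1): code 1110 → (4.000,1.055)–(4.510,1.000)
cell (4,5): code 1001 → (5.000,5.273)–(4.000,5.752)
cell (5,0): code 0010 → (5.000,0.925)–(5.161,1.000)
cell (5,1): code 0111 → (5.161,1.000)–(6.000,1.717)
cell (5,3): code 1011 → (6.000,3.568)–(5.904,4.000)
cell (5,4): code 0011 → (5.904,4.000)–(5.297,5.000)
cell (5,5): code 0001 → (5.297,5.000)–(5.000,5.273)
cell (6,1): code 0010 → (6.000,1.717)–(6.146,2.000)
cell (6,2): code 0011 → (6.146,2.000)–(6.201,3.000)
cell (6,3): code 0001 → (6.201,3.000)–(6.000,3.568)
total: 22 segments, chained into 1 closed loop(s), length Σ = 16.403343

segments=22 loops=1 length=16.403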